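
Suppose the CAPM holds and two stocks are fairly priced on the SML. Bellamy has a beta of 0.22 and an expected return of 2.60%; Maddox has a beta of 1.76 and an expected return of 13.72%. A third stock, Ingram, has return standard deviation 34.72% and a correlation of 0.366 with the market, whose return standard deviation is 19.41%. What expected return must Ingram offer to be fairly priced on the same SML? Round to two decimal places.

MRP = (13.72% − 2.60%) / (1.76 − 0.22) = 7.2208%
R_f = 2.60% − 0.22 × 7.2208% = 1.0114%
β_Ingram = ρ·σ_i/σ_m = 0.366 × 34.72 / 19.41 = 0.6547
E(R_Ingram) = R_f + β × MRP = 1.0114% + 0.6547 × 7.2208% = 5.74%

5.74%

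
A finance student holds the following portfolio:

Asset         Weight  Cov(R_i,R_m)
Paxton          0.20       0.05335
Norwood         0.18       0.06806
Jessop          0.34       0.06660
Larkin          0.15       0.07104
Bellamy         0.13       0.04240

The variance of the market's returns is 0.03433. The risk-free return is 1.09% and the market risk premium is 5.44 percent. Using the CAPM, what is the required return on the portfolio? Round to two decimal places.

10.87%

β_Paxton = 0.05335 / 0.03433 = 1.5540
β_Norwood = 0.06806 / 0.03433 = 1.9825
β_Jessop = 0.06660 / 0.03433 = 1.9400
β_Larkin = 0.07104 / 0.03433 = 2.0693
β_Bellamy = 0.04240 / 0.03433 = 1.2351
β_P = Σ w_i β_i = 0.20×1.5540 + 0.18×1.9825 + 0.34×1.9400 + 0.15×2.0693 + 0.13×1.2351 = 1.7982
E(R_P) = R_f + β_P × MRP = 1.09% + 1.7982 × 5.44% = 10.87%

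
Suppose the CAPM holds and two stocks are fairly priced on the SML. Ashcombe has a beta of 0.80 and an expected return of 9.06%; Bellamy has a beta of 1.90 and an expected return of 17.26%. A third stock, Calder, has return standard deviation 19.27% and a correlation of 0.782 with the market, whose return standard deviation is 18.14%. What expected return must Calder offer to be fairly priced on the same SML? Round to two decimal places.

MRP = (17.26% − 9.06%) / (1.90 − 0.80) = 7.4545%
R_f = 9.06% − 0.80 × 7.4545% = 3.0964%
β_Calder = ρ·σ_i/σ_m = 0.782 × 19.27 / 18.14 = 0.8307
E(R_Calder) = R_f + β × MRP = 3.0964% + 0.8307 × 7.4545% = 9.29%

9.29%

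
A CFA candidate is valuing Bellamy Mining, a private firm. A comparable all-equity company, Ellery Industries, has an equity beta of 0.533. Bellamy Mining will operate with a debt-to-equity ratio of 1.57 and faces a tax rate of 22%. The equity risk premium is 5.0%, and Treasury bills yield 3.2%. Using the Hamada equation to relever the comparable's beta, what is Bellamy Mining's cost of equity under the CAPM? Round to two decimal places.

9.13%

β_L = β_U × [1 + (1 − t)(D/E)] = 0.533 × [1 + (1 − 0.22) × 1.57]
    = 0.533 × [1 + 0.78 × 1.57] = 0.533 × 2.2246 = 1.1857
E(R) = R_f + β_L × MRP = 3.2% + 1.1857 × 5.0% = 9.13%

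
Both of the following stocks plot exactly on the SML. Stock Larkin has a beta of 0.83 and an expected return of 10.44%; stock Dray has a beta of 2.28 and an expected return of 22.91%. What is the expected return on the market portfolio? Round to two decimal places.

Both satisfy E(R) = R_f + β·MRP, so the slope of the SML is
MRP = (22.91% − 10.44%) / (2.28 − 0.83) = 12.47% / 1.45 = 8.6000%
R_f = E(R_Larkin) − β_Larkin·MRP = 10.44% − 0.83 × 8.6000% = 3.3020%
E(R_m) = R_f + MRP = 3.3020% + 8.6000% = 11.90%

11.90%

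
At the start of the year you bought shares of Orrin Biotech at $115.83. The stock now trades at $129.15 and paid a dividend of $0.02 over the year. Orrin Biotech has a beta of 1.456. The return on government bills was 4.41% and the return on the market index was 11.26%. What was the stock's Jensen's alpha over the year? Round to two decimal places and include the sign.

-2.87%

Realised HPR = (P1 + D1 − P0) / P0 = (129.15 + 0.02 − 115.83) / 115.83 = 13.34 / 115.83 = 11.5169%
MRP = 11.26% − 4.41% = 6.85%
CAPM required = R_f + β·MRP = 4.41% + 1.456 × 6.85% = 14.38360%
α = realised − required = 11.5169% − 14.38360% = -2.87%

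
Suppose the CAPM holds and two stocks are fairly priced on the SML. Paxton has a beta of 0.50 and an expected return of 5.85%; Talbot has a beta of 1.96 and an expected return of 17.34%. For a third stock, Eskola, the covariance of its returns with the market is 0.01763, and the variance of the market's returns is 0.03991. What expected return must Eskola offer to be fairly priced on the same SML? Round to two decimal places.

MRP = (17.34% − 5.85%) / (1.96 − 0.50) = 7.8699%
R_f = 5.85% − 0.50 × 7.8699% = 1.9151%
β_Eskola = Cov / Var(R_m) = 0.01763 / 0.03991 = 0.4417
E(R_Eskola) = R_f + β × MRP = 1.9151% + 0.4417 × 7.8699% = 5.39%

5.39%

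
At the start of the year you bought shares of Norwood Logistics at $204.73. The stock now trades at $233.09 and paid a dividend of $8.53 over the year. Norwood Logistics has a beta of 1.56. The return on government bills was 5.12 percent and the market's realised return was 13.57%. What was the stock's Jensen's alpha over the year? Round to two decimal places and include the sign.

-0.28%

Realised HPR = (P1 + D1 − P0) / P0 = (233.09 + 8.53 − 204.73) / 204.73 = 36.89 / 204.73 = 18.0189%
MRP = 13.57% − 5.12% = 8.45%
CAPM required = R_f + β·MRP = 5.12% + 1.56 × 8.45% = 18.3020%
α = realised − required = 18.0189% − 18.3020% = -0.28%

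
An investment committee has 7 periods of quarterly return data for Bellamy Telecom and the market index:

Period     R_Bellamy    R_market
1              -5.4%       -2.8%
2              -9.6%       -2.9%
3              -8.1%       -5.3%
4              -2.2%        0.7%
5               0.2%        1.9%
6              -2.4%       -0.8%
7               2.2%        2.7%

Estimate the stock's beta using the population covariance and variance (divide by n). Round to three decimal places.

1.373

Mean R_i = (-5.4 − 9.6 − 8.1 − 2.2 + 0.2 − 2.4 + 2.2) / 7 = -3.6143%
Mean R_m = (-2.8 − 2.9 − 5.3 + 0.7 + 1.9 − 0.8 + 2.7) / 7 = -0.9286%
Σ(R_i − R̄_i)(R_m − R̄_m) = 69.0971  ⇒  Cov = 69.0971 / 7 = 9.8710
Σ(R_m − R̄_m)² = 50.3343  ⇒  Var(R_m) = 50.3343 / 7 = 7.1906
β = Cov / Var(R_m) = 9.8710 / 7.1906 = 1.3728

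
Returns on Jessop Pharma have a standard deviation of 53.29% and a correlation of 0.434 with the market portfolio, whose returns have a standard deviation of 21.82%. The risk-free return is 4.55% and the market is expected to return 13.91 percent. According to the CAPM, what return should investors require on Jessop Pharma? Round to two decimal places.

β = ρ × σ_i / σ_m = 0.434 × 53.29% / 21.82% = 1.0599
MRP = 13.91% − 4.55% = 9.36%
E(R) = 4.55% + 1.0599 × 9.36% = 14.47%

14.47%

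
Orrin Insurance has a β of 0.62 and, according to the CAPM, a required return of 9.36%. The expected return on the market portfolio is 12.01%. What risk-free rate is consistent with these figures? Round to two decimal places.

E(R) = R_f + β(E(R_m) − R_f) = R_f(1 − β) + β·E(R_m)
9.36% = R_f × (1 − 0.62) + 0.62 × 12.01%
9.36% = R_f × 0.38 + 7.4462%
R_f = (9.36% − 7.4462%) / 0.38 = 5.04%

5.04%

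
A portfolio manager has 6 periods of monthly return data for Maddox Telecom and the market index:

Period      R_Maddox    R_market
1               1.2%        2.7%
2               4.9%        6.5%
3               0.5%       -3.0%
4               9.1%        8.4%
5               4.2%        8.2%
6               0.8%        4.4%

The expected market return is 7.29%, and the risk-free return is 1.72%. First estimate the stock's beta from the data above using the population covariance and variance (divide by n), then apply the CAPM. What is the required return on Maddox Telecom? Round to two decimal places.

4.98%

Mean R_i = (1.2 + 4.9 + 0.5 + 9.1 + 4.2 + 0.8) / 6 = 3.4500%
Mean R_m = (2.7 + 6.5 − 3.0 + 8.4 + 8.2 + 4.4) / 6 = 4.5333%
Σ(R_i − R̄_i)(R_m − R̄_m) = 54.1500  ⇒  Cov = 54.1500 / 6 = 9.0250
Σ(R_m − R̄_m)² = 92.3933  ⇒  Var(R_m) = 92.3933 / 6 = 15.3989
β = Cov / Var(R_m) = 9.0250 / 15.3989 = 0.5861
MRP = 7.29% − 1.72% = 5.57%
E(R) = R_f + β × MRP = 1.72% + 0.5861 × 5.57% = 4.98%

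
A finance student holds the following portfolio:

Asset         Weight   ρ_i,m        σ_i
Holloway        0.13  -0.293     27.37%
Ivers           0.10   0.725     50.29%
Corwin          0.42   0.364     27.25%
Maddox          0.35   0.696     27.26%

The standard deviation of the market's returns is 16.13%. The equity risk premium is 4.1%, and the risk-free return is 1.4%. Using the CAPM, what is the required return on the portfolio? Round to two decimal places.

β_Holloway = -0.293 × 27.37% / 16.13% = -0.4972
β_Ivers = 0.725 × 50.29% / 16.13% = 2.2604
β_Corwin = 0.364 × 27.25% / 16.13% = 0.6149
β_Maddox = 0.696 × 27.26% / 16.13% = 1.1763
β_P = Σ w_i β_i = 0.13×-0.4972 + 0.10×2.2604 + 0.42×0.6149 + 0.35×1.1763 = 0.8314
E(R_P) = R_f + β_P × MRP = 1.4% + 0.8314 × 4.1% = 4.81%

4.81%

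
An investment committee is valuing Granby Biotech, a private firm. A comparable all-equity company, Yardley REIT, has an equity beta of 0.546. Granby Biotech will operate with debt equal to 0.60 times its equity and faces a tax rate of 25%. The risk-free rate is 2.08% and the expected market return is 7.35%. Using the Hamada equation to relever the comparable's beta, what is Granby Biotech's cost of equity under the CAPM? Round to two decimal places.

β_L = β_U × [1 + (1 − t)(D/E)] = 0.546 × [1 + (1 − 0.25) × 0.60]
    = 0.546 × [1 + 0.75 × 0.60] = 0.546 × 1.4500 = 0.7917
MRP = 7.35% − 2.08% = 5.27%
E(R) = R_f + β_L × MRP = 2.08% + 0.7917 × 5.27% = 6.25%

6.25%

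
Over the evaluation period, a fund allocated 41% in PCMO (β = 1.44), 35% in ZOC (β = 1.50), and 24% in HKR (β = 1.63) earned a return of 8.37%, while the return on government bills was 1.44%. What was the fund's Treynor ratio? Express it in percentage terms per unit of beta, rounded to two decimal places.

β_P = 0.41×1.44 + 0.35×1.50 + 0.24×1.63 = 1.5066
Treynor = (R_P − R_f) / β_P = (8.37% − 1.44%) / 1.5066 = 6.93% / 1.5066 = 4.60%

4.60%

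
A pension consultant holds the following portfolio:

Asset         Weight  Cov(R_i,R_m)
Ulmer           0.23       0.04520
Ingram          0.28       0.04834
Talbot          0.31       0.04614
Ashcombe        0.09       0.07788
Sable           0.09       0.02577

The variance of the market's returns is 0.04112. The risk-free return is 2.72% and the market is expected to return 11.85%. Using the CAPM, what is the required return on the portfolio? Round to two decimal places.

13.28%

β_Ulmer = 0.04520 / 0.04112 = 1.0992
β_Ingram = 0.04834 / 0.04112 = 1.1756
β_Talbot = 0.04614 / 0.04112 = 1.1221
β_Ashcombe = 0.07788 / 0.04112 = 1.8940
β_Sable = 0.02577 / 0.04112 = 0.6267
β_P = Σ w_i β_i = 0.23×1.0992 + 0.28×1.1756 + 0.31×1.1221 + 0.09×1.8940 + 0.09×0.6267 = 1.1567
MRP = 11.85% − 2.72% = 9.13%
E(R_P) = R_f + β_P × MRP = 2.72% + 1.1567 × 9.13% = 13.28%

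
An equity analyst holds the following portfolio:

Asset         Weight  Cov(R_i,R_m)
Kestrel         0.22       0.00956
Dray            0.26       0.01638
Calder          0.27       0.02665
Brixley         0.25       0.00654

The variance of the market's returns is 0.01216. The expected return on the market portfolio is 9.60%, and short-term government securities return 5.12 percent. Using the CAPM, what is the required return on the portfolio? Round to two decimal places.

β_Kestrel = 0.00956 / 0.01216 = 0.7862
β_Dray = 0.01638 / 0.01216 = 1.3470
β_Calder = 0.02665 / 0.01216 = 2.1916
β_Brixley = 0.00654 / 0.01216 = 0.5378
β_P = Σ w_i β_i = 0.22×0.7862 + 0.26×1.3470 + 0.27×2.1916 + 0.25×0.5378 = 1.2494
MRP = 9.60% − 5.12% = 4.48%
E(R_P) = R_f + β_P × MRP = 5.12% + 1.2494 × 4.48% = 10.72%

10.72%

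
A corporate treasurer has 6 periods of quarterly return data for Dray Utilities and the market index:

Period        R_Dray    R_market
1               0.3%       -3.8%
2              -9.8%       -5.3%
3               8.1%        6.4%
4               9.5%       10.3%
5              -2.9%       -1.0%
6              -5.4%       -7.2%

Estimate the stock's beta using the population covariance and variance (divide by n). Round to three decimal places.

1.000

Mean R_i = (0.3 − 9.8 + 8.1 + 9.5 − 2.9 − 5.4) / 6 = -0.0333%
Mean R_m = (-3.8 − 5.3 + 6.4 + 10.3 − 1.0 − 7.2) / 6 = -0.1000%
Σ(R_i − R̄_i)(R_m − R̄_m) = 242.2500  ⇒  Cov = 242.2500 / 6 = 40.3750
Σ(R_m − R̄_m)² = 242.3600  ⇒  Var(R_m) = 242.3600 / 6 = 40.3933
β = Cov / Var(R_m) = 40.3750 / 40.3933 = 0.9995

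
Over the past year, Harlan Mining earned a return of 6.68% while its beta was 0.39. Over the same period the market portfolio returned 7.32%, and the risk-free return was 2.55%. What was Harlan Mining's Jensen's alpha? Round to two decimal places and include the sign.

+2.27%

Market excess return = 7.32% − 2.55% = 4.77%
CAPM benchmark = R_f + β(R_m − R_f) = 2.55% + 0.39 × 4.77% = 4.4103%
α = actual − benchmark = 6.68% − 4.4103% = +2.27%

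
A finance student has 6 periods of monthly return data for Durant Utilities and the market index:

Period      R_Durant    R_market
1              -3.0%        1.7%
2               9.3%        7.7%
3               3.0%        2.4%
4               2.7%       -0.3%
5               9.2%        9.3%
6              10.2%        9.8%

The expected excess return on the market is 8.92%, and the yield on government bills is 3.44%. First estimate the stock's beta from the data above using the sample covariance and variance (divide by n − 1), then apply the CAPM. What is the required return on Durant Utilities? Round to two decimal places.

Mean R_i = (-3.0 + 9.3 + 3.0 + 2.7 + 9.2 + 10.2) / 6 = 5.2333%
Mean R_m = (1.7 + 7.7 + 2.4 − 0.3 + 9.3 + 9.8) / 6 = 5.1000%
Σ(R_i − R̄_i)(R_m − R̄_m) = 98.2800  ⇒  Cov = 98.2800 / 5 = 19.6560
Σ(R_m − R̄_m)² = 94.5000  ⇒  Var(R_m) = 94.5000 / 5 = 18.9000
β = Cov / Var(R_m) = 19.6560 / 18.9000 = 1.0400
E(R) = R_f + β × MRP = 3.44% + 1.0400 × 8.92% = 12.72%

12.72%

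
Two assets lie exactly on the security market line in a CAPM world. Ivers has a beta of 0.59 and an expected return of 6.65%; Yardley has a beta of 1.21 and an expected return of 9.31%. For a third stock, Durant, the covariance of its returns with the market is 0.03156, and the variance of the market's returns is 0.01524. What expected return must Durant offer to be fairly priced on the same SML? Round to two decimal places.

MRP = (9.31% − 6.65%) / (1.21 − 0.59) = 4.2903%
R_f = 6.65% − 0.59 × 4.2903% = 4.1187%
β_Durant = Cov / Var(R_m) = 0.03156 / 0.01524 = 2.0709
E(R_Durant) = R_f + β × MRP = 4.1187% + 2.0709 × 4.2903% = 13.00%

13.00%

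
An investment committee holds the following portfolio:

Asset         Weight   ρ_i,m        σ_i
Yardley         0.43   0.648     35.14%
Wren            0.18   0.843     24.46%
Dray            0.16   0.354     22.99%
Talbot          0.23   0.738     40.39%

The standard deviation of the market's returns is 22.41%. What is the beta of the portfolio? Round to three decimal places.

0.967

β_Yardley = 0.648 × 35.14% / 22.41% = 1.0161
β_Wren = 0.843 × 24.46% / 22.41% = 0.9201
β_Dray = 0.354 × 22.99% / 22.41% = 0.3632
β_Talbot = 0.738 × 40.39% / 22.41% = 1.3301
β_P = Σ w_i β_i = 0.43×1.0161 + 0.18×0.9201 + 0.16×0.3632 + 0.23×1.3301 = 0.9666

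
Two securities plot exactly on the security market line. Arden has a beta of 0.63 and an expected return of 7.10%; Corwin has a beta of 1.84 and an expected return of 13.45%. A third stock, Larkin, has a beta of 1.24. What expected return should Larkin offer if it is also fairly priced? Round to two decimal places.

10.30%

MRP (SML slope) = (13.45% − 7.10%) / (1.84 − 0.63) = 6.35% / 1.21 = 5.2479%
R_f (intercept) = 7.10% − 0.63 × 5.2479% = 3.7938%
E(R_Larkin) = R_f + β × MRP = 3.7938% + 1.24 × 5.2479% = 10.30%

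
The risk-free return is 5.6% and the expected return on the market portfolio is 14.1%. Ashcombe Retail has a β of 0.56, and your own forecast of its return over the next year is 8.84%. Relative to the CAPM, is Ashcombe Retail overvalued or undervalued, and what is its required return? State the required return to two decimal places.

Overvalued; required return 10.36%

MRP = 14.1% − 5.6% = 8.50%
Required return = R_f + β·MRP = 5.6% + 0.56 × 8.5% = 10.36%
Forecast 8.84% < required 10.36% → the stock plots below the SML → overvalued.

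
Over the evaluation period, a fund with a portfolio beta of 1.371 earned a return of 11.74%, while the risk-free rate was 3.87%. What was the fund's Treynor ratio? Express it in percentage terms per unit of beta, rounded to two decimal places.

5.74%

Treynor = (R_P − R_f) / β_P = (11.74% − 3.87%) / 1.3710 = 7.87% / 1.3710 = 5.74%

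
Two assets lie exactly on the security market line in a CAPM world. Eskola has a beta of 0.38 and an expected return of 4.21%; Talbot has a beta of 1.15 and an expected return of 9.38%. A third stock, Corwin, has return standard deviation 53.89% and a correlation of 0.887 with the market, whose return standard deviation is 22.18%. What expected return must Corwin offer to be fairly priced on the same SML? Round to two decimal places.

MRP = (9.38% − 4.21%) / (1.15 − 0.38) = 6.7143%
R_f = 4.21% − 0.38 × 6.7143% = 1.6586%
β_Corwin = ρ·σ_i/σ_m = 0.887 × 53.89 / 22.18 = 2.1551
E(R_Corwin) = R_f + β × MRP = 1.6586% + 2.1551 × 6.7143% = 16.13%

16.13%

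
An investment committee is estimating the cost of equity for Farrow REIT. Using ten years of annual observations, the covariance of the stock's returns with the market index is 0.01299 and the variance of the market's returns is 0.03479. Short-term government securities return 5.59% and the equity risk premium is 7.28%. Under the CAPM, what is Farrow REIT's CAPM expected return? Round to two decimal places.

8.31%

β = Cov(R_i, R_m) / Var(R_m) = 0.01299 / 0.03479 = 0.3734
E(R) = R_f + β × MRP = 5.59% + 0.3734 × 7.28% = 8.31%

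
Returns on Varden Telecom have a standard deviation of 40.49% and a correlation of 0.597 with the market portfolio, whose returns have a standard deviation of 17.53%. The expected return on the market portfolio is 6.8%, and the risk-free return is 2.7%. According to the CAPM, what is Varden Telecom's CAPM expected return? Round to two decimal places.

8.35%

β = ρ × σ_i / σ_m = 0.597 × 40.49% / 17.53% = 1.3789
MRP = 6.8% − 2.7% = 4.10%
E(R) = 2.7% + 1.3789 × 4.1% = 8.35%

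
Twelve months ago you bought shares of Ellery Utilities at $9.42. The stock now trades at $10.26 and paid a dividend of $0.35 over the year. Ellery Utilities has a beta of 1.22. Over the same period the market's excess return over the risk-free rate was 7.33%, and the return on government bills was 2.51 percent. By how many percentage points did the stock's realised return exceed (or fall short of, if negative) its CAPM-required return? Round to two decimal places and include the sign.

+1.18%

Realised HPR = (P1 + D1 − P0) / P0 = (10.26 + 0.35 − 9.42) / 9.42 = 1.19 / 9.42 = 12.6327%
CAPM required = R_f + β·MRP = 2.51% + 1.22 × 7.33% = 11.4526%
α = realised − required = 12.6327% − 11.4526% = +1.18%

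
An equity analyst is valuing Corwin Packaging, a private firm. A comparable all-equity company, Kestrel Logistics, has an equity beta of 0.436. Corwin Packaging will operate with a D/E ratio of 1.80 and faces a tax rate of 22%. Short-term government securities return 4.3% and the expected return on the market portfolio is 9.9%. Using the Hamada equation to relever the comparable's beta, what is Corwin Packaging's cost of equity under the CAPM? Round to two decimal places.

10.17%

β_L = β_U × [1 + (1 − t)(D/E)] = 0.436 × [1 + (1 − 0.22) × 1.80]
    = 0.436 × [1 + 0.78 × 1.80] = 0.436 × 2.4040 = 1.0481
MRP = 9.9% − 4.3% = 5.60%
E(R) = R_f + β_L × MRP = 4.3% + 1.0481 × 5.6% = 10.17%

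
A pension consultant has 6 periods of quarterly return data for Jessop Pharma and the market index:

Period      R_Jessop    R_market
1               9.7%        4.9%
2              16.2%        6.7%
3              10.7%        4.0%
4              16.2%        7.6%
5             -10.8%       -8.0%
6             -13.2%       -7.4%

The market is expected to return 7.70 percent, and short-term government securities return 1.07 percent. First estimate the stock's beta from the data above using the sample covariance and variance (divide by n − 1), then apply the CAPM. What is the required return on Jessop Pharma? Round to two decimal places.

Mean R_i = (9.7 + 16.2 + 10.7 + 16.2 − 10.8 − 13.2) / 6 = 4.8000%
Mean R_m = (4.9 + 6.7 + 4.0 + 7.6 − 8.0 − 7.4) / 6 = 1.3000%
Σ(R_i − R̄_i)(R_m − R̄_m) = 468.6300  ⇒  Cov = 468.6300 / 5 = 93.7260
Σ(R_m − R̄_m)² = 251.2800  ⇒  Var(R_m) = 251.2800 / 5 = 50.2560
β = Cov / Var(R_m) = 93.7260 / 50.2560 = 1.8650
MRP = 7.70% − 1.07% = 6.63%
E(R) = R_f + β × MRP = 1.07% + 1.8650 × 6.63% = 13.43%

13.43%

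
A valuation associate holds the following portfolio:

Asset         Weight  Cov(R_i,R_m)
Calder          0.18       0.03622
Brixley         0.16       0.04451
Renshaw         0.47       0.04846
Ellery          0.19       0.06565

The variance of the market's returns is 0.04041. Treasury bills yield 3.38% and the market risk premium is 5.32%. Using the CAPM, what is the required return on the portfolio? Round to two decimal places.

9.82%

β_Calder = 0.03622 / 0.04041 = 0.8963
β_Brixley = 0.04451 / 0.04041 = 1.1015
β_Renshaw = 0.04846 / 0.04041 = 1.1992
β_Ellery = 0.06565 / 0.04041 = 1.6246
β_P = Σ w_i β_i = 0.18×0.8963 + 0.16×1.1015 + 0.47×1.1992 + 0.19×1.6246 = 1.2099
E(R_P) = R_f + β_P × MRP = 3.38% + 1.2099 × 5.32% = 9.82%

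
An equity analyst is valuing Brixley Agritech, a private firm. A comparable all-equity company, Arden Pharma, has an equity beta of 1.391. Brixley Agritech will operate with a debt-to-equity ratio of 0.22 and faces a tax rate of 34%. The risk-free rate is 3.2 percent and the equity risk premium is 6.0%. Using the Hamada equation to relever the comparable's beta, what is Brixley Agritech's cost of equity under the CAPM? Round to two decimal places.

β_L = β_U × [1 + (1 − t)(D/E)] = 1.391 × [1 + (1 − 0.34) × 0.22]
    = 1.391 × [1 + 0.66 × 0.22] = 1.391 × 1.1452 = 1.5930
E(R) = R_f + β_L × MRP = 3.2% + 1.5930 × 6.0% = 12.76%

12.76%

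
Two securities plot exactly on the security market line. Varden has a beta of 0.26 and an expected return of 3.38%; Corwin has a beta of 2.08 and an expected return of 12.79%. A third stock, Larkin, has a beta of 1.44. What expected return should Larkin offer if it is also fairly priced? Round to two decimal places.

MRP (SML slope) = (12.79% − 3.38%) / (2.08 − 0.26) = 9.41% / 1.82 = 5.1703%
R_f (intercept) = 3.38% − 0.26 × 5.1703% = 2.0357%
E(R_Larkin) = R_f + β × MRP = 2.0357% + 1.44 × 5.1703% = 9.48%

9.48%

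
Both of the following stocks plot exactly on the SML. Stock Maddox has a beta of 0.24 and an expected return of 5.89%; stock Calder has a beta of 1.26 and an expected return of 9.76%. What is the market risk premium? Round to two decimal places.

Both satisfy E(R) = R_f + β·MRP, so the slope of the SML is
MRP = (9.76% − 5.89%) / (1.26 − 0.24) = 3.87% / 1.02 = 3.7941%

3.79%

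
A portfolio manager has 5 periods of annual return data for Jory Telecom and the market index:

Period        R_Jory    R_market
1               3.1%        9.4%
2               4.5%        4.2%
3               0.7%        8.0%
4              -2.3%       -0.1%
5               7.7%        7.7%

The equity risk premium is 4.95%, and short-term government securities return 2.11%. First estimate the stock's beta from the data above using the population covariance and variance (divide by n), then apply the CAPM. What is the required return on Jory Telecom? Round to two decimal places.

4.90%

Mean R_i = (3.1 + 4.5 + 0.7 − 2.3 + 7.7) / 5 = 2.7400%
Mean R_m = (9.4 + 4.2 + 8.0 − 0.1 + 7.7) / 5 = 5.8400%
Σ(R_i − R̄_i)(R_m − R̄_m) = 33.1520  ⇒  Cov = 33.1520 / 5 = 6.6304
Σ(R_m − R̄_m)² = 58.7720  ⇒  Var(R_m) = 58.7720 / 5 = 11.7544
β = Cov / Var(R_m) = 6.6304 / 11.7544 = 0.5641
E(R) = R_f + β × MRP = 2.11% + 0.5641 × 4.95% = 4.90%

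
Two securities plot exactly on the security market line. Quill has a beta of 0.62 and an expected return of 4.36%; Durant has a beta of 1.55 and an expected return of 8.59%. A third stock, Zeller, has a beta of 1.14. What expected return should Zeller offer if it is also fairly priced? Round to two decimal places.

6.73%

MRP (SML slope) = (8.59% − 4.36%) / (1.55 − 0.62) = 4.23% / 0.93 = 4.5484%
R_f (intercept) = 4.36% − 0.62 × 4.5484% = 1.5400%
E(R_Zeller) = R_f + β × MRP = 1.5400% + 1.14 × 4.5484% = 6.73%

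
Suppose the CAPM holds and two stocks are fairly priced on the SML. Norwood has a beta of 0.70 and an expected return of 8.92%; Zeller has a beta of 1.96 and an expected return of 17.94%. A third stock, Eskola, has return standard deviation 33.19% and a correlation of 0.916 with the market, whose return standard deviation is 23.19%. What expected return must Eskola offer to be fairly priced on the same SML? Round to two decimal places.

MRP = (17.94% − 8.92%) / (1.96 − 0.70) = 7.1587%
R_f = 8.92% − 0.70 × 7.1587% = 3.9089%
β_Eskola = ρ·σ_i/σ_m = 0.916 × 33.19 / 23.19 = 1.3110
E(R_Eskola) = R_f + β × MRP = 3.9089% + 1.3110 × 7.1587% = 13.29%

13.29%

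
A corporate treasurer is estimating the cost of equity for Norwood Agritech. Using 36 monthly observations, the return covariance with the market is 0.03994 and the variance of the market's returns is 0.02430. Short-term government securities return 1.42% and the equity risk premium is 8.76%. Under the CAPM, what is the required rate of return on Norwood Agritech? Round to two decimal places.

β = Cov(R_i, R_m) / Var(R_m) = 0.03994 / 0.02430 = 1.6436
E(R) = R_f + β × MRP = 1.42% + 1.6436 × 8.76% = 15.82%

15.82%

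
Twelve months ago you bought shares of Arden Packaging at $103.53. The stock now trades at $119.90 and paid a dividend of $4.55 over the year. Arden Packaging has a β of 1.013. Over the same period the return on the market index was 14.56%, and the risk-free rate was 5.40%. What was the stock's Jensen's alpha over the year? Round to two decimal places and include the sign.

Realised HPR = (P1 + D1 − P0) / P0 = (119.90 + 4.55 − 103.53) / 103.53 = 20.92 / 103.53 = 20.2067%
MRP = 14.56% − 5.40% = 9.16%
CAPM required = R_f + β·MRP = 5.40% + 1.013 × 9.16% = 14.67908%
α = realised − required = 20.2067% − 14.67908% = +5.53%

+5.53%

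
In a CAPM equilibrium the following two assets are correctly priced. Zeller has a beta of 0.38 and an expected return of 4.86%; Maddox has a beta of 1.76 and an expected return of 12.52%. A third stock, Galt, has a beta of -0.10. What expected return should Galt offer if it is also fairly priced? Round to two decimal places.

MRP (SML slope) = (12.52% − 4.86%) / (1.76 − 0.38) = 7.66% / 1.38 = 5.5507%
R_f (intercept) = 4.86% − 0.38 × 5.5507% = 2.7507%
E(R_Galt) = R_f + β × MRP = 2.7507% + -0.10 × 5.5507% = 2.20%

2.20%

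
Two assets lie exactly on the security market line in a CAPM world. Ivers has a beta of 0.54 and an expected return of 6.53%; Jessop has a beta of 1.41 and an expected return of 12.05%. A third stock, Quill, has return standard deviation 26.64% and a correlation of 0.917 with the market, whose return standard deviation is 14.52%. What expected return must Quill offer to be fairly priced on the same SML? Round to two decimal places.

MRP = (12.05% − 6.53%) / (1.41 − 0.54) = 6.3448%
R_f = 6.53% − 0.54 × 6.3448% = 3.1038%
β_Quill = ρ·σ_i/σ_m = 0.917 × 26.64 / 14.52 = 1.6824
E(R_Quill) = R_f + β × MRP = 3.1038% + 1.6824 × 6.3448% = 13.78%

13.78%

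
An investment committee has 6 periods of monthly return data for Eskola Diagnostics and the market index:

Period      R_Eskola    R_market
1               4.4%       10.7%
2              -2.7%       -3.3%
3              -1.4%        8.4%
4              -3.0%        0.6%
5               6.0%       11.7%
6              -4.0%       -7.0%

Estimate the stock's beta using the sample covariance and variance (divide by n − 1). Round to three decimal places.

Mean R_i = (4.4 − 2.7 − 1.4 − 3.0 + 6.0 − 4.0) / 6 = -0.1167%
Mean R_m = (10.7 − 3.3 + 8.4 + 0.6 + 11.7 − 7.0) / 6 = 3.5167%
Σ(R_i − R̄_i)(R_m − R̄_m) = 143.0917  ⇒  Cov = 143.0917 / 5 = 28.6183
Σ(R_m − R̄_m)² = 307.9883  ⇒  Var(R_m) = 307.9883 / 5 = 61.5977
β = Cov / Var(R_m) = 28.6183 / 61.5977 = 0.4646

0.465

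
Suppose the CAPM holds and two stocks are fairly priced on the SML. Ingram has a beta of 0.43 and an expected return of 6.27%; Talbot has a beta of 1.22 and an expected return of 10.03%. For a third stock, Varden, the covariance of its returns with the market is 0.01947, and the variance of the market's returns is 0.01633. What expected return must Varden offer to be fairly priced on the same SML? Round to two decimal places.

9.90%

MRP = (10.03% − 6.27%) / (1.22 − 0.43) = 4.7595%
R_f = 6.27% − 0.43 × 4.7595% = 4.2234%
β_Varden = Cov / Var(R_m) = 0.01947 / 0.01633 = 1.1923
E(R_Varden) = R_f + β × MRP = 4.2234% + 1.1923 × 4.7595% = 9.90%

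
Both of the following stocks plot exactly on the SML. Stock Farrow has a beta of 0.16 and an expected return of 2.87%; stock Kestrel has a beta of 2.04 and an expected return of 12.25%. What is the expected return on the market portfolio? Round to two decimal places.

Both satisfy E(R) = R_f + β·MRP, so the slope of the SML is
MRP = (12.25% − 2.87%) / (2.04 − 0.16) = 9.38% / 1.88 = 4.9894%
R_f = E(R_Farrow) − β_Farrow·MRP = 2.87% − 0.16 × 4.9894% = 2.0717%
E(R_m) = R_f + MRP = 2.0717% + 4.9894% = 7.06%

7.06%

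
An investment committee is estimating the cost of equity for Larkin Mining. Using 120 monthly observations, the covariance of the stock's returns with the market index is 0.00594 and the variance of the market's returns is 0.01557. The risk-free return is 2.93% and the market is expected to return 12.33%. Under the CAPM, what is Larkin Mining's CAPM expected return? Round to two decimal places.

6.52%

β = Cov(R_i, R_m) / Var(R_m) = 0.00594 / 0.01557 = 0.3815
MRP = 12.33% − 2.93% = 9.40%
E(R) = R_f + β × MRP = 2.93% + 0.3815 × 9.40% = 6.52%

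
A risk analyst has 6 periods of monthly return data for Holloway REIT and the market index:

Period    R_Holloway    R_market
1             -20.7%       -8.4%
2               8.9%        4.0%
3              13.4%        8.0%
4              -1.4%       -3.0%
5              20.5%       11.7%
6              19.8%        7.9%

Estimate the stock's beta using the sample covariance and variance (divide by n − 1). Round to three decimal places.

Mean R_i = (-20.7 + 8.9 + 13.4 − 1.4 + 20.5 + 19.8) / 6 = 6.7500%
Mean R_m = (-8.4 + 4.0 + 8.0 − 3.0 + 11.7 + 7.9) / 6 = 3.3667%
Σ(R_i − R̄_i)(R_m − R̄_m) = 580.8000  ⇒  Cov = 580.8000 / 5 = 116.1600
Σ(R_m − R̄_m)² = 290.8533  ⇒  Var(R_m) = 290.8533 / 5 = 58.1707
β = Cov / Var(R_m) = 116.1600 / 58.1707 = 1.9969

1.997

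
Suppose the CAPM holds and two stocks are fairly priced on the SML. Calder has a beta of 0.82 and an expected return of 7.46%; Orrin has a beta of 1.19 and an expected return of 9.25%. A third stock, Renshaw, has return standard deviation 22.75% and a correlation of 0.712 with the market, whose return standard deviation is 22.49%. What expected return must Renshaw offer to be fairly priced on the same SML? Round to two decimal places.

6.98%

MRP = (9.25% − 7.46%) / (1.19 − 0.82) = 4.8378%
R_f = 7.46% − 0.82 × 4.8378% = 3.4930%
β_Renshaw = ρ·σ_i/σ_m = 0.712 × 22.75 / 22.49 = 0.7202
E(R_Renshaw) = R_f + β × MRP = 3.4930% + 0.7202 × 4.8378% = 6.98%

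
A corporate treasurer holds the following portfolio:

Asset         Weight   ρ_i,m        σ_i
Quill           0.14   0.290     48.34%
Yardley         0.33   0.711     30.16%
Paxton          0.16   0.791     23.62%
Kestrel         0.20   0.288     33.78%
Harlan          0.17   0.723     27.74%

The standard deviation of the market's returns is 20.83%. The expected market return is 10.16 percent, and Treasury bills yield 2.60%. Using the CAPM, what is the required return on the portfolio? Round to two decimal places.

β_Quill = 0.290 × 48.34% / 20.83% = 0.6730
β_Yardley = 0.711 × 30.16% / 20.83% = 1.0295
β_Paxton = 0.791 × 23.62% / 20.83% = 0.8969
β_Kestrel = 0.288 × 33.78% / 20.83% = 0.4670
β_Harlan = 0.723 × 27.74% / 20.83% = 0.9628
β_P = Σ w_i β_i = 0.14×0.6730 + 0.33×1.0295 + 0.16×0.8969 + 0.20×0.4670 + 0.17×0.9628 = 0.8345
MRP = 10.16% − 2.60% = 7.56%
E(R_P) = R_f + β_P × MRP = 2.60% + 0.8345 × 7.56% = 8.91%

8.91%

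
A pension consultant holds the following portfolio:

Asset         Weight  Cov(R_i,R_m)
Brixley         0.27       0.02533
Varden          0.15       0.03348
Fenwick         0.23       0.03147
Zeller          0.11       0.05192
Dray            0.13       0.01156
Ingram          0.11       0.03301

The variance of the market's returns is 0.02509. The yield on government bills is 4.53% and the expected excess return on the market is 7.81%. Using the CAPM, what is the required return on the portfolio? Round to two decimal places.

β_Brixley = 0.02533 / 0.02509 = 1.0096
β_Varden = 0.03348 / 0.02509 = 1.3344
β_Fenwick = 0.03147 / 0.02509 = 1.2543
β_Zeller = 0.05192 / 0.02509 = 2.0694
β_Dray = 0.01156 / 0.02509 = 0.4607
β_Ingram = 0.03301 / 0.02509 = 1.3157
β_P = Σ w_i β_i = 0.27×1.0096 + 0.15×1.3344 + 0.23×1.2543 + 0.11×2.0694 + 0.13×0.4607 + 0.11×1.3157 = 1.1935
E(R_P) = R_f + β_P × MRP = 4.53% + 1.1935 × 7.81% = 13.85%

13.85%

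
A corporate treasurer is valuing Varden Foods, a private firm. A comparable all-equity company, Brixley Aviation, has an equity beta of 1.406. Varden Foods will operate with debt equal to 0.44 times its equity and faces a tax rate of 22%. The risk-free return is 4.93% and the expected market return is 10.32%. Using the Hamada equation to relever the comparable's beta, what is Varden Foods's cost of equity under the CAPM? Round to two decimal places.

15.11%

β_L = β_U × [1 + (1 − t)(D/E)] = 1.406 × [1 + (1 − 0.22) × 0.44]
    = 1.406 × [1 + 0.78 × 0.44] = 1.406 × 1.3432 = 1.8885
MRP = 10.32% − 4.93% = 5.39%
E(R) = R_f + β_L × MRP = 4.93% + 1.8885 × 5.39% = 15.11%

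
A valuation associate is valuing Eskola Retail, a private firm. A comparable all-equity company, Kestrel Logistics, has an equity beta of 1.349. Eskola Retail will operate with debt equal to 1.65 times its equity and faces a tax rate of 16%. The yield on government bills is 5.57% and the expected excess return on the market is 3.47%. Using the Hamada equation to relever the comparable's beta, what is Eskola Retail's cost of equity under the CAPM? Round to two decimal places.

β_L = β_U × [1 + (1 − t)(D/E)] = 1.349 × [1 + (1 − 0.16) × 1.65]
    = 1.349 × [1 + 0.84 × 1.65] = 1.349 × 2.3860 = 3.2187
E(R) = R_f + β_L × MRP = 5.57% + 3.2187 × 3.47% = 16.74%

16.74%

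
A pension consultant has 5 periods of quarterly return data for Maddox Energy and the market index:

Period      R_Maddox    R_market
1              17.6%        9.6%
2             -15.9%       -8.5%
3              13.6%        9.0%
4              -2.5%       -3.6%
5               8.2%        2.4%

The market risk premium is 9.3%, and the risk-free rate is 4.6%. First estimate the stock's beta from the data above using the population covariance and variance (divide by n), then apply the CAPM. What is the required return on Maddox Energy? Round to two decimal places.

Mean R_i = (17.6 − 15.9 + 13.6 − 2.5 + 8.2) / 5 = 4.2000%
Mean R_m = (9.6 − 8.5 + 9.0 − 3.6 + 2.4) / 5 = 1.7800%
Σ(R_i − R̄_i)(R_m − R̄_m) = 417.8100  ⇒  Cov = 417.8100 / 5 = 83.5620
Σ(R_m − R̄_m)² = 248.2880  ⇒  Var(R_m) = 248.2880 / 5 = 49.6576
β = Cov / Var(R_m) = 83.5620 / 49.6576 = 1.6828
E(R) = R_f + β × MRP = 4.6% + 1.6828 × 9.3% = 20.25%

20.25%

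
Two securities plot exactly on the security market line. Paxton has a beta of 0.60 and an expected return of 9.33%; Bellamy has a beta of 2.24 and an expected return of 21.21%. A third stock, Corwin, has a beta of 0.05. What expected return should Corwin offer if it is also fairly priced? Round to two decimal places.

5.35%

MRP (SML slope) = (21.21% − 9.33%) / (2.24 − 0.60) = 11.88% / 1.64 = 7.2439%
R_f (intercept) = 9.33% − 0.60 × 7.2439% = 4.9837%
E(R_Corwin) = R_f + β × MRP = 4.9837% + 0.05 × 7.2439% = 5.35%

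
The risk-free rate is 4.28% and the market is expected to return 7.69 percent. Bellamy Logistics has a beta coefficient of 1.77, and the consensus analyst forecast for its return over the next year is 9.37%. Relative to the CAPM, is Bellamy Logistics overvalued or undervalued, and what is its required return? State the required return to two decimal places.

MRP = 7.69% − 4.28% = 3.41%
Required return = R_f + β·MRP = 4.28% + 1.77 × 3.41% = 10.32%
Forecast 9.37% < required 10.32% → the stock plots below the SML → overvalued.

Overvalued; required return 10.32%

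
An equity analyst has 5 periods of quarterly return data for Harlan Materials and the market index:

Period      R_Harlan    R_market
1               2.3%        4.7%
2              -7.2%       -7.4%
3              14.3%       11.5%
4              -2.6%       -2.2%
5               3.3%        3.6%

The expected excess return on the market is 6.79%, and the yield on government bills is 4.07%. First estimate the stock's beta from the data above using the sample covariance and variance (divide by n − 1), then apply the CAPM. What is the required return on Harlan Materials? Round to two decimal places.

Mean R_i = (2.3 − 7.2 + 14.3 − 2.6 + 3.3) / 5 = 2.0200%
Mean R_m = (4.7 − 7.4 + 11.5 − 2.2 + 3.6) / 5 = 2.0400%
Σ(R_i − R̄_i)(R_m − R̄_m) = 225.5360  ⇒  Cov = 225.5360 / 4 = 56.3840
Σ(R_m − R̄_m)² = 206.0920  ⇒  Var(R_m) = 206.0920 / 4 = 51.5230
β = Cov / Var(R_m) = 56.3840 / 51.5230 = 1.0943
E(R) = R_f + β × MRP = 4.07% + 1.0943 × 6.79% = 11.50%

11.50%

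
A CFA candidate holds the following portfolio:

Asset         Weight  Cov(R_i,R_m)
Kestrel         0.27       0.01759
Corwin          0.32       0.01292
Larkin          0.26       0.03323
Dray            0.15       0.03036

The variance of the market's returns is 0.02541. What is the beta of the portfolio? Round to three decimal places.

0.869

β_Kestrel = 0.01759 / 0.02541 = 0.6922
β_Corwin = 0.01292 / 0.02541 = 0.5085
β_Larkin = 0.03323 / 0.02541 = 1.3078
β_Dray = 0.03036 / 0.02541 = 1.1948
β_P = Σ w_i β_i = 0.27×0.6922 + 0.32×0.5085 + 0.26×1.3078 + 0.15×1.1948 = 0.8689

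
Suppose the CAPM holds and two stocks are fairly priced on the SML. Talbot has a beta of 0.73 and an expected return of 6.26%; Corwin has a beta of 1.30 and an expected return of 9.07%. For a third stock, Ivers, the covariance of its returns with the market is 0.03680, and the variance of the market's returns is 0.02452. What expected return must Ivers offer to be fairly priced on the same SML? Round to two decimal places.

10.06%

MRP = (9.07% − 6.26%) / (1.30 − 0.73) = 4.9298%
R_f = 6.26% − 0.73 × 4.9298% = 2.6612%
β_Ivers = Cov / Var(R_m) = 0.03680 / 0.02452 = 1.5008
E(R_Ivers) = R_f + β × MRP = 2.6612% + 1.5008 × 4.9298% = 10.06%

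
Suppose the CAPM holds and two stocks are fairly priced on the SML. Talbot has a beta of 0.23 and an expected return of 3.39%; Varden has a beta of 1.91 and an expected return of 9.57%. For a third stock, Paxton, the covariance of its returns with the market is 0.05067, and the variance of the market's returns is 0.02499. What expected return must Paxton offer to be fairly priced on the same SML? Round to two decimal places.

10.00%

MRP = (9.57% − 3.39%) / (1.91 − 0.23) = 3.6786%
R_f = 3.39% − 0.23 × 3.6786% = 2.5439%
β_Paxton = Cov / Var(R_m) = 0.05067 / 0.02499 = 2.0276
E(R_Paxton) = R_f + β × MRP = 2.5439% + 2.0276 × 3.6786% = 10.00%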